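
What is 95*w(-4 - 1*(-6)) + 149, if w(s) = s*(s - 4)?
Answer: -231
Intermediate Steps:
w(s) = s*(-4 + s)
95*w(-4 - 1*(-6)) + 149 = 95*((-4 - 1*(-6))*(-4 + (-4 - 1*(-6)))) + 149 = 95*((-4 + 6)*(-4 + (-4 + 6))) + 149 = 95*(2*(-4 + 2)) + 149 = 95*(2*(-2)) + 149 = 95*(-4) + 149 = -380 + 149 = -231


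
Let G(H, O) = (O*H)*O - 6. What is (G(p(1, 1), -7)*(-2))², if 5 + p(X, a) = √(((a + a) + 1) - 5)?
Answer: 232796 - 98392*I*√2 ≈ 2.328e+5 - 1.3915e+5*I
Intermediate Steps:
p(X, a) = -5 + √(-4 + 2*a) (p(X, a) = -5 + √(((a + a) + 1) - 5) = -5 + √((2*a + 1) - 5) = -5 + √((1 + 2*a) - 5) = -5 + √(-4 + 2*a))
G(H, O) = -6 + H*O² (G(H, O) = (H*O)*O - 6 = H*O² - 6 = -6 + H*O²)
(G(p(1, 1), -7)*(-2))² = ((-6 + (-5 + √(-4 + 2*1))*(-7)²)*(-2))² = ((-6 + (-5 + √(-4 + 2))*49)*(-2))² = ((-6 + (-5 + √(-2))*49)*(-2))² = ((-6 + (-5 + I*√2)*49)*(-2))² = ((-6 + (-245 + 49*I*√2))*(-2))² = ((-251 + 49*I*√2)*(-2))² = (502 - 98*I*√2)²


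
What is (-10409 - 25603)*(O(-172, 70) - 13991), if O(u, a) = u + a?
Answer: 507517116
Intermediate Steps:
O(u, a) = a + u
(-10409 - 25603)*(O(-172, 70) - 13991) = (-10409 - 25603)*((70 - 172) - 13991) = -36012*(-102 - 13991) = -36012*(-14093) = 507517116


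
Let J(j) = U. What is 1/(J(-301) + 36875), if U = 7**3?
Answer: 1/37218 ≈ 2.6869e-5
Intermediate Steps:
U = 343
J(j) = 343
1/(J(-301) + 36875) = 1/(343 + 36875) = 1/37218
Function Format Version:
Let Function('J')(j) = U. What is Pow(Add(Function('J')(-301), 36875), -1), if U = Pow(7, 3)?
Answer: Rational(1, 37218) ≈ 2.6869e-5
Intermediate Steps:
U = 343
Function('J')(j) = 343
Pow(Add(Function('J')(-301), 36875), -1) = Pow(Add(343, 36875), -1) = Pow(37218, -1) = Rational(1, 37218)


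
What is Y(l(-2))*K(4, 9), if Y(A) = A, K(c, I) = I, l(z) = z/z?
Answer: 9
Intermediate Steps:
l(z) = 1
Y(l(-2))*K(4, 9) = 1*9 = 9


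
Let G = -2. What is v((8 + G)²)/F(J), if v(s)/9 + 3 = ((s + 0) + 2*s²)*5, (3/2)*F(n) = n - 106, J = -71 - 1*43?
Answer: -354699/440 ≈ -806.13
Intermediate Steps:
J = -114 (J = -71 - 43 = -114)
F(n) = -212/3 + 2*n/3 (F(n) = 2*(n - 106)/3 = 2*(-106 + n)/3 = -212/3 + 2*n/3)
v(s) = -27 + 45*s + 90*s² (v(s) = -27 + 9*(((s + 0) + 2*s²)*5) = -27 + 9*((s + 2*s²)*5) = -27 + 9*(5*s + 10*s²) = -27 + (45*s + 90*s²) = -27 + 45*s + 90*s²)
v((8 + G)²)/F(J) = (-27 + 45*(8 - 2)² + 90*((8 - 2)²)²)/(-212/3 + (⅔)*(-114)) = (-27 + 45*6² + 90*(6²)²)/(-212/3 - 76) = (-27 + 45*36 + 90*36²)/(-440/3) = (-27 + 1620 + 90*1296)*(-3/440) = (-27 + 1620 + 116640)*(-3/440) = 118233*(-3/440) = -354699/440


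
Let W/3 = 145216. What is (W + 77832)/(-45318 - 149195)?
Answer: -46680/17683 ≈ -2.6398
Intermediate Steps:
W = 435648 (W = 3*145216 = 435648)
(W + 77832)/(-45318 - 149195) = (435648 + 77832)/(-45318 - 149195) = 513480/(-194513) = 513480*(-1/194513) = -46680/17683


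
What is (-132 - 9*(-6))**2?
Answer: 6084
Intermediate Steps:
(-132 - 9*(-6))**2 = (-132 + 54)**2 = (-78)**2 = 6084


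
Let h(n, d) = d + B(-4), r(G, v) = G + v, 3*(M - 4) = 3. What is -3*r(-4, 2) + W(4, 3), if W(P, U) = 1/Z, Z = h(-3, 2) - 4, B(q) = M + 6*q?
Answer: 125/21 ≈ 5.9524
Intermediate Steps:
M = 5 (M = 4 + (1/3)*3 = 4 + 1 = 5)
B(q) = 5 + 6*q
h(n, d) = -19 + d (h(n, d) = d + (5 + 6*(-4)) = d + (5 - 24) = d - 19 = -19 + d)
Z = -21 (Z = (-19 + 2) - 4 = -17 - 4 = -21)
W(P, U) = -1/21 (W(P, U) = 1/(-21) = -1/21)
-3*r(-4, 2) + W(4, 3) = -3*(-4 + 2) - 1/21 = -3*(-2) - 1/21 = 6 - 1/21 = 125/21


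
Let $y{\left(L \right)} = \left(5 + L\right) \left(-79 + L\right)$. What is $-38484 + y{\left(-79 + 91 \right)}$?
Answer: $-39623$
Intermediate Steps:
$y{\left(L \right)} = \left(-79 + L\right) \left(5 + L\right)$
$-38484 + y{\left(-79 + 91 \right)} = -38484 - \left(395 - \left(-79 + 91\right)^{2} + 74 \left(-79 + 91\right)\right) = -38484 - \left(1283 - 144\right) = -38484 - 1139 = -39623$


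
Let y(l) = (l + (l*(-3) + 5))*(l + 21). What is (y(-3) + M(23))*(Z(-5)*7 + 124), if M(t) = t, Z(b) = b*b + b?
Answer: 58344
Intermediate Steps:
Z(b) = b + b² (Z(b) = b² + b = b + b²)
y(l) = (5 - 2*l)*(21 + l) (y(l) = (l + (-3*l + 5))*(21 + l) = (l + (5 - 3*l))*(21 + l) = (5 - 2*l)*(21 + l))
(y(-3) + M(23))*(Z(-5)*7 + 124) = ((105 - 37*(-3) - 2*(-3)²) + 23)*(-5*(1 - 5)*7 + 124) = ((105 + 111 - 2*9) + 23)*(-5*(-4)*7 + 124) = ((105 + 111 - 18) + 23)*(20*7 + 124) = (198 + 23)*(140 + 124) = 221*264 = 58344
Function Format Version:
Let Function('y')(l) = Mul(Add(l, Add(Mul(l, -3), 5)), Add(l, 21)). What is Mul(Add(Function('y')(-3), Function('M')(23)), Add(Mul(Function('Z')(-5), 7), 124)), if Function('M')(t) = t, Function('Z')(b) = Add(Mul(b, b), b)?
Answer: 58344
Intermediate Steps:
Function('Z')(b) = Add(b, Pow(b, 2)) (Function('Z')(b) = Add(Pow(b, 2), b) = Add(b, Pow(b, 2)))
Function('y')(l) = Mul(Add(5, Mul(-2, l)), Add(21, l)) (Function('y')(l) = Mul(Add(l, Add(Mul(-3, l), 5)), Add(21, l)) = Mul(Add(l, Add(5, Mul(-3, l))), Add(21, l)) = Mul(Add(5, Mul(-2, l)), Add(21, l)))
Mul(Add(Function('y')(-3), Function('M')(23)), Add(Mul(Function('Z')(-5), 7), 124)) = Mul(Add(Add(105, Mul(-37, -3), Mul(-2, Pow(-3, 2))), 23), Add(Mul(Mul(-5, Add(1, -5)), 7), 124)) = Mul(Add(Add(105, 111, Mul(-2, 9)), 23), Add(Mul(Mul(-5, -4), 7), 124)) = Mul(Add(Add(105, 111, -18), 23), Add(Mul(20, 7), 124)) = Mul(Add(198, 23), Add(140, 124)) = Mul(221, 264) = 58344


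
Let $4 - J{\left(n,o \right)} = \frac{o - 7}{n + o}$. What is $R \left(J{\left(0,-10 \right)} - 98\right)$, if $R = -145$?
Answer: $\frac{27753}{2} \approx 13877.0$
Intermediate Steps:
$J{\left(n,o \right)} = 4 - \frac{-7 + o}{n + o}$ ($J{\left(n,o \right)} = 4 - \frac{o - 7}{n + o} = 4 - \frac{-7 + o}{n + o}$)
$R \left(J{\left(0,-10 \right)} - 98\right) = - 145 \left(\frac{7 + 3 \left(-10\right) + 4 \cdot 0}{0 - 10} - 98\right) = - 145 \left(\frac{7 - 30 + 0}{-10} - 98\right) = - 145 \left(\left(- \frac{1}{10}\right) \left(-23\right) - 98\right) = - 145 \left(\frac{23}{10} - 98\right) = \left(-145\right) \left(- \frac{957}{10}\right) = \frac{27753}{2}$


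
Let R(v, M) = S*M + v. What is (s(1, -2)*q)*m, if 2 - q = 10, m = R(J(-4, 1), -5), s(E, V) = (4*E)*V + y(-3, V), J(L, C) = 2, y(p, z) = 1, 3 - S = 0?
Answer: -728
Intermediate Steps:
S = 3 (S = 3 - 1*0 = 3 + 0 = 3)
s(E, V) = 1 + 4*E*V (s(E, V) = (4*E)*V + 1 = 4*E*V + 1 = 1 + 4*E*V)
R(v, M) = v + 3*M (R(v, M) = 3*M + v = v + 3*M)
m = -13 (m = 2 + 3*(-5) = 2 - 15 = -13)
q = -8 (q = 2 - 1*10 = 2 - 10 = -8)
(s(1, -2)*q)*m = ((1 + 4*1*(-2))*(-8))*(-13) = ((1 - 8)*(-8))*(-13) = -7*(-8)*(-13) = 56*(-13) = -728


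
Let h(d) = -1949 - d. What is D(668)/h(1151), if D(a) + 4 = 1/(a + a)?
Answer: 5343/4141600 ≈ 0.0012901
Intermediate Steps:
D(a) = -4 + 1/(2*a) (D(a) = -4 + 1/(a + a) = -4 + 1/(2*a))
D(668)/h(1151) = (-4 + (½)/668)/(-1949 - 1*1151) = (-4 + (½)*(1/668))/(-1949 - 1151) = (-4 + 1/1336)/(-3100) = -5343/1336*(-1/3100) = 5343/4141600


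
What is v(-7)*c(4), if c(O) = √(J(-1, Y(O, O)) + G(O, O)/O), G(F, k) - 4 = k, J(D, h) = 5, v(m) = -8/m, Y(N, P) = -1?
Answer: 8*√7/7 ≈ 3.0237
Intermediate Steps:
G(F, k) = 4 + k
c(O) = √(5 + (4 + O)/O)
v(-7)*c(4) = (-8/(-7))*√(6 + 4/4) = (-8*(-⅐))*√(6 + 4*(¼)) = 8*√(6 + 1)/7 = 8*√7/7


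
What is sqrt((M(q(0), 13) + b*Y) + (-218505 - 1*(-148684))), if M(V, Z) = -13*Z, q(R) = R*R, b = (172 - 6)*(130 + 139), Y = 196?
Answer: sqrt(8682194) ≈ 2946.6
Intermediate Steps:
b = 44654 (b = 166*269 = 44654)
q(R) = R**2
sqrt((M(q(0), 13) + b*Y) + (-218505 - 1*(-148684))) = sqrt((-13*13 + 44654*196) + (-218505 - 1*(-148684))) = sqrt((-169 + 8752184) + (-218505 + 148684)) = sqrt(8752015 - 69821) = sqrt(8682194)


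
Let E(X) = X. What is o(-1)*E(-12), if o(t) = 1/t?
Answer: 12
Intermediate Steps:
o(-1)*E(-12) = -12/(-1) = -1*(-12) = 12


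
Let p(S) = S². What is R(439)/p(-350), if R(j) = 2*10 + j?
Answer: 459/122500 ≈ 0.0037469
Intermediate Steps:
R(j) = 20 + j
R(439)/p(-350) = (20 + 439)/((-350)²) = 459/122500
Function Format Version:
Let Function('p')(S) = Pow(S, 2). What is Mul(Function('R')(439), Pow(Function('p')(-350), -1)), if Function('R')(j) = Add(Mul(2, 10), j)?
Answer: Rational(459, 122500) ≈ 0.0037469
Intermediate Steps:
Function('R')(j) = Add(20, j)
Mul(Function('R')(439), Pow(Function('p')(-350), -1)) = Mul(Add(20, 439), Pow(Pow(-350, 2), -1)) = Mul(459, Pow(122500, -1)) = Mul(459, Rational(1, 122500)) = Rational(459, 122500)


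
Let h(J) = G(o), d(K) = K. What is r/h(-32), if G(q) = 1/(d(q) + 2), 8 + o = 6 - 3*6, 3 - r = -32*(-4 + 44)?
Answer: -23094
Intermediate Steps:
r = 1283 (r = 3 - (-32)*(-4 + 44) = 3 - (-32)*40 = 3 - 1*(-1280) = 3 + 1280 = 1283)
o = -20 (o = -8 + (6 - 3*6) = -8 + (6 - 18) = -8 - 12 = -20)
G(q) = 1/(2 + q) (G(q) = 1/(q + 2) = 1/(2 + q))
h(J) = -1/18 (h(J) = 1/(2 - 20) = 1/(-18) = -1/18)
r/h(-32) = 1283/(-1/18) = 1283*(-18) = -23094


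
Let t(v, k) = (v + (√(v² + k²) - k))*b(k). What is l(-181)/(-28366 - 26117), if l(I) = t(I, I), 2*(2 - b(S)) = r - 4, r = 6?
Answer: -181*√2/54483 ≈ -0.0046982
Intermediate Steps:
b(S) = 1 (b(S) = 2 - (6 - 4)/2 = 2 - ½*2 = 2 - 1 = 1)
t(v, k) = v + √(k² + v²) - k (t(v, k) = (v + (√(v² + k²) - k))*1 = (v + (√(k² + v²) - k))*1 = (v + √(k² + v²) - k)*1 = v + √(k² + v²) - k)
l(I) = √2*√(I²) (l(I) = I + √(I² + I²) - I = I + √(2*I²) - I = I + √2*√(I²) - I = √2*√(I²))
l(-181)/(-28366 - 26117) = (√2*√((-181)²))/(-28366 - 26117) = (√2*√32761)/(-54483) = (√2*181)*(-1/54483) = (181*√2)*(-1/54483) = -181*√2/54483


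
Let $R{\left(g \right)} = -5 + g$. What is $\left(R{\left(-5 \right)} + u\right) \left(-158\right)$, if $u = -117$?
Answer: $20066$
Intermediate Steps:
$\left(R{\left(-5 \right)} + u\right) \left(-158\right) = \left(\left(-5 - 5\right) - 117\right) \left(-158\right) = \left(-10 - 117\right) \left(-158\right) = \left(-127\right) \left(-158\right) = 20066$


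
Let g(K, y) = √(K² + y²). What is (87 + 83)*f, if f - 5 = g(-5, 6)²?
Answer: 11220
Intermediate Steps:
f = 66 (f = 5 + (√((-5)² + 6²))² = 5 + (√(25 + 36))² = 5 + (√61)² = 5 + 61 = 66)
(87 + 83)*f = (87 + 83)*66 = 170*66 = 11220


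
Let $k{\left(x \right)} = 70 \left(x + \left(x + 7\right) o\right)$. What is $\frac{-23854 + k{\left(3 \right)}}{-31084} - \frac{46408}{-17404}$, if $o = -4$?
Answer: $\frac{6259137}{1779559} \approx 3.5172$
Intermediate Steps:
$k{\left(x \right)} = -1960 - 210 x$ ($k{\left(x \right)} = 70 \left(x + \left(x + 7\right) \left(-4\right)\right) = 70 \left(x + \left(7 + x\right) \left(-4\right)\right) = 70 \left(x - \left(28 + 4 x\right)\right) = 70 \left(-28 - 3 x\right) = -1960 - 210 x$)
$\frac{-23854 + k{\left(3 \right)}}{-31084} - \frac{46408}{-17404} = \frac{-23854 - 2590}{-31084} - \frac{46408}{-17404} = \left(-23854 - 2590\right) \left(- \frac{1}{31084}\right) - - \frac{11602}{4351} = \left(-23854 - 2590\right) \left(- \frac{1}{31084}\right) + \frac{11602}{4351} = \left(-26444\right) \left(- \frac{1}{31084}\right) + \frac{11602}{4351} = \frac{6611}{7771} + \frac{11602}{4351} = \frac{6259137}{1779559}$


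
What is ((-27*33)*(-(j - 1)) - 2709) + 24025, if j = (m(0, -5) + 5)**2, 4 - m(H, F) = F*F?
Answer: 248521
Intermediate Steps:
m(H, F) = 4 - F**2 (m(H, F) = 4 - F*F = 4 - F**2)
j = 256 (j = ((4 - 1*(-5)**2) + 5)**2 = ((4 - 1*25) + 5)**2 = ((4 - 25) + 5)**2 = (-21 + 5)**2 = (-16)**2 = 256)
((-27*33)*(-(j - 1)) - 2709) + 24025 = ((-27*33)*(-(256 - 1)) - 2709) + 24025 = (-(-891)*255 - 2709) + 24025 = (-891*(-255) - 2709) + 24025 = (227205 - 2709) + 24025 = 224496 + 24025 = 248521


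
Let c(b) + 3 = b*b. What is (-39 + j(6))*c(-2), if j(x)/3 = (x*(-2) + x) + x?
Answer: -39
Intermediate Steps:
j(x) = 0 (j(x) = 3*((x*(-2) + x) + x) = 3*((-2*x + x) + x) = 3*(-x + x) = 3*0 = 0)
c(b) = -3 + b² (c(b) = -3 + b*b = -3 + b²)
(-39 + j(6))*c(-2) = (-39 + 0)*(-3 + (-2)²) = -39*(-3 + 4) = -39*1 = -39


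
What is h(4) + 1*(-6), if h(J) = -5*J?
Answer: -26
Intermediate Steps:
h(4) + 1*(-6) = -5*4 + 1*(-6) = -20 - 6 = -26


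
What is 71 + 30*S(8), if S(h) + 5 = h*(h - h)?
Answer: -79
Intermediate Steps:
S(h) = -5 (S(h) = -5 + h*(h - h) = -5 + h*0 = -5 + 0 = -5)
71 + 30*S(8) = 71 + 30*(-5) = 71 - 150 = -79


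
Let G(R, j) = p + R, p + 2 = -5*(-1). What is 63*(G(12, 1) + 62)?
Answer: 4851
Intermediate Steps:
p = 3 (p = -2 - 5*(-1) = -2 + 5 = 3)
G(R, j) = 3 + R
63*(G(12, 1) + 62) = 63*((3 + 12) + 62) = 63*(15 + 62) = 63*77 = 4851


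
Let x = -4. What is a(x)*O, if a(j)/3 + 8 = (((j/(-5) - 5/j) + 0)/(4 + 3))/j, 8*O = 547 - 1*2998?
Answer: 33242913/4480 ≈ 7420.3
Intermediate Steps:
O = -2451/8 (O = (547 - 1*2998)/8 = (547 - 2998)/8 = (⅛)*(-2451) = -2451/8 ≈ -306.38)
a(j) = -24 + 3*(-5/(7*j) - j/35)/j (a(j) = -24 + 3*((((j/(-5) - 5/j) + 0)/(4 + 3))/j) = -24 + 3*((((j*(-⅕) - 5/j) + 0)/7)/j) = -24 + 3*((((-j/5 - 5/j) + 0)*(⅐))/j) = -24 + 3*((((-5/j - j/5) + 0)*(⅐))/j) = -24 + 3*(((-5/j - j/5)*(⅐))/j) = -24 + 3*((-5/(7*j) - j/35)/j) = -24 + 3*(-5/(7*j) - j/35)/j)
a(x)*O = (-843/35 - 15/7/(-4)²)*(-2451/8) = (-843/35 - 15/7*1/16)*(-2451/8) = (-843/35 - 15/112)*(-2451/8) = -13563/560*(-2451/8) = 33242913/4480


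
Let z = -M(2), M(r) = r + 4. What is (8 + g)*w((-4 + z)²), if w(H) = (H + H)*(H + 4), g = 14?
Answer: 457600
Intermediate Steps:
M(r) = 4 + r
z = -6 (z = -(4 + 2) = -1*6 = -6)
w(H) = 2*H*(4 + H) (w(H) = (2*H)*(4 + H) = 2*H*(4 + H))
(8 + g)*w((-4 + z)²) = (8 + 14)*(2*(-4 - 6)²*(4 + (-4 - 6)²)) = 22*(2*(-10)²*(4 + (-10)²)) = 22*(2*100*(4 + 100)) = 22*(2*100*104) = 22*20800 = 457600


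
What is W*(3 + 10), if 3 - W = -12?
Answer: 195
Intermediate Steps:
W = 15 (W = 3 - 1*(-12) = 3 + 12 = 15)
W*(3 + 10) = 15*(3 + 10) = 15*13 = 195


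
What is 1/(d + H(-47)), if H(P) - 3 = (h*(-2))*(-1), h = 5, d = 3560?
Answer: 1/3573 ≈ 0.00027988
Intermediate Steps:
H(P) = 13 (H(P) = 3 + (5*(-2))*(-1) = 3 - 10*(-1) = 3 + 10 = 13)
1/(d + H(-47)) = 1/(3560 + 13) = 1/3573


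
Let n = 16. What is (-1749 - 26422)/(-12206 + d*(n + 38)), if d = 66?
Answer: 28171/8642 ≈ 3.2598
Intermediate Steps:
(-1749 - 26422)/(-12206 + d*(n + 38)) = (-1749 - 26422)/(-12206 + 66*(16 + 38)) = -28171/(-12206 + 66*54) = -28171/(-12206 + 3564) = -28171/(-8642) = -28171*(-1/8642) = 28171/8642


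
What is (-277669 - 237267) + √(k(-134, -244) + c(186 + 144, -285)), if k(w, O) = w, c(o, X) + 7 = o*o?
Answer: -514936 + √108759 ≈ -5.1461e+5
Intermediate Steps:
c(o, X) = -7 + o² (c(o, X) = -7 + o*o = -7 + o²)
(-277669 - 237267) + √(k(-134, -244) + c(186 + 144, -285)) = (-277669 - 237267) + √(-134 + (-7 + (186 + 144)²)) = -514936 + √(-134 + (-7 + 330²)) = -514936 + √(-134 + (-7 + 108900)) = -514936 + √(-134 + 108893) = -514936 + √108759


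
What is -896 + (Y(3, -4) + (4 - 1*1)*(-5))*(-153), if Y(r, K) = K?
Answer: 2011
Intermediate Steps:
-896 + (Y(3, -4) + (4 - 1*1)*(-5))*(-153) = -896 + (-4 + (4 - 1*1)*(-5))*(-153) = -896 + (-4 + (4 - 1)*(-5))*(-153) = -896 + (-4 + 3*(-5))*(-153) = -896 + (-4 - 15)*(-153) = -896 - 19*(-153) = -896 + 2907 = 2011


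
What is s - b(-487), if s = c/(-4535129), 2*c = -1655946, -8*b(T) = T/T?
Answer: 11158913/36281032 ≈ 0.30757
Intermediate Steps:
b(T) = -⅛ (b(T) = -T/(8*T) = -⅛*1 = -⅛)
c = -827973 (c = (½)*(-1655946) = -827973)
s = 827973/4535129 (s = -827973/(-4535129) = -827973*(-1/4535129) = 827973/4535129 ≈ 0.18257)
s - b(-487) = 827973/4535129 - 1*(-⅛) = 827973/4535129 + ⅛ = 11158913/36281032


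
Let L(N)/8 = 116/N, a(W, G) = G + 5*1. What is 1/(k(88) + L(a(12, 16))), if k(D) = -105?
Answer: -21/1277 ≈ -0.016445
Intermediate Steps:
a(W, G) = 5 + G (a(W, G) = G + 5 = 5 + G)
L(N) = 928/N (L(N) = 8*(116/N) = 928/N)
1/(k(88) + L(a(12, 16))) = 1/(-105 + 928/(5 + 16)) = 1/(-105 + 928/21) = 1/(-1277/21) = -21/1277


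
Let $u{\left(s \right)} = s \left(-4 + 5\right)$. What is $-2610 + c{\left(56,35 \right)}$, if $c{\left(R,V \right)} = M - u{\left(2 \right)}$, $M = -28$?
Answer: $-2640$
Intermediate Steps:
$u{\left(s \right)} = s$ ($u{\left(s \right)} = s 1 = s$)
$c{\left(R,V \right)} = -30$ ($c{\left(R,V \right)} = -28 - 2 = -30$)
$-2610 + c{\left(56,35 \right)} = -2610 - 30 = -2640$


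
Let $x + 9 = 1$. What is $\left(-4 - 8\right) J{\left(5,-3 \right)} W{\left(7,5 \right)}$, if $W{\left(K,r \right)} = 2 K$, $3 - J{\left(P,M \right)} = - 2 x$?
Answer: $2184$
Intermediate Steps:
$x = -8$ ($x = -9 + 1 = -8$)
$J{\left(P,M \right)} = -13$ ($J{\left(P,M \right)} = 3 - \left(-2\right) \left(-8\right) = 3 - 16 = -13$)
$\left(-4 - 8\right) J{\left(5,-3 \right)} W{\left(7,5 \right)} = \left(-4 - 8\right) \left(-13\right) 2 \cdot 7 = \left(-12\right) \left(-13\right) 14 = 156 \cdot 14 = 2184$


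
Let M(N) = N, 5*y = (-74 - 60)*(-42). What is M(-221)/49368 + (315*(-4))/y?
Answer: -218671/194568 ≈ -1.1239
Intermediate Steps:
y = 5628/5 (y = ((-74 - 60)*(-42))/5 = (-134*(-42))/5 = (⅕)*5628 = 5628/5 ≈ 1125.6)
M(-221)/49368 + (315*(-4))/y = -221/49368 + (315*(-4))/(5628/5) = -221*1/49368 - 1260*5/5628 = -13/2904 - 75/67 = -218671/194568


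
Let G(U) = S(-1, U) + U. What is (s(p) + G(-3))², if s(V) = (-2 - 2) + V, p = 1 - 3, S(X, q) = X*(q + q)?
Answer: 9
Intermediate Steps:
S(X, q) = 2*X*q (S(X, q) = X*(2*q) = 2*X*q)
p = -2
s(V) = -4 + V
G(U) = -U (G(U) = 2*(-1)*U + U = -2*U + U = -U)
(s(p) + G(-3))² = ((-4 - 2) - 1*(-3))² = (-6 + 3)² = (-3)² = 9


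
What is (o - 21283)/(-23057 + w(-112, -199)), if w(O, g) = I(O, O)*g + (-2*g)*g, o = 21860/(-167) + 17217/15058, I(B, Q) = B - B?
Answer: 53846354779/257149275674 ≈ 0.20940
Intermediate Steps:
I(B, Q) = 0
o = -326292641/2514686 (o = 21860*(-1/167) + 17217*(1/15058) = -21860/167 + 17217/15058 = -326292641/2514686 ≈ -129.75)
w(O, g) = -2*g² (w(O, g) = 0*g + (-2*g)*g = 0 - 2*g² = -2*g²)
(o - 21283)/(-23057 + w(-112, -199)) = (-326292641/2514686 - 21283)/(-23057 - 2*(-199)²) = -53846354779/(2514686*(-23057 - 2*39601)) = -53846354779/(2514686*(-23057 - 79202)) = -53846354779/2514686/(-102259) = -53846354779/2514686*(-1/102259) = 53846354779/257149275674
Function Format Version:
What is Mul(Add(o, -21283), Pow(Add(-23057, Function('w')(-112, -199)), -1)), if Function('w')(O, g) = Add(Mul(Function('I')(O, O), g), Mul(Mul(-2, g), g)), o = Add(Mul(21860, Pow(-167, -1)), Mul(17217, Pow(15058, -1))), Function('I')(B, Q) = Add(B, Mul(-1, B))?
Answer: Rational(53846354779, 257149275674) ≈ 0.20940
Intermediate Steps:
Function('I')(B, Q) = 0
o = Rational(-326292641, 2514686) (o = Add(Mul(21860, Rational(-1, 167)), Mul(17217, Rational(1, 15058))) = Add(Rational(-21860, 167), Rational(17217, 15058)) = Rational(-326292641, 2514686) ≈ -129.75)
Function('w')(O, g) = Mul(-2, Pow(g, 2)) (Function('w')(O, g) = Add(Mul(0, g), Mul(Mul(-2, g), g)) = Add(0, Mul(-2, Pow(g, 2))) = Mul(-2, Pow(g, 2)))
Mul(Add(o, -21283), Pow(Add(-23057, Function('w')(-112, -199)), -1)) = Mul(Add(Rational(-326292641, 2514686), -21283), Pow(Add(-23057, Mul(-2, Pow(-199, 2))), -1)) = Mul(Rational(-53846354779, 2514686), Pow(Add(-23057, Mul(-2, 39601)), -1)) = Mul(Rational(-53846354779, 2514686), Pow(Add(-23057, -79202), -1)) = Mul(Rational(-53846354779, 2514686), Pow(-102259, -1)) = Mul(Rational(-53846354779, 2514686), Rational(-1, 102259)) = Rational(53846354779, 257149275674)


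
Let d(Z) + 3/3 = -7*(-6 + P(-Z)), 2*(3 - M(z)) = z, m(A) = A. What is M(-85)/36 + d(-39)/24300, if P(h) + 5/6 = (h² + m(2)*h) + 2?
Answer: 58657/72900 ≈ 0.80462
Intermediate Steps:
M(z) = 3 - z/2
P(h) = 7/6 + h² + 2*h (P(h) = -⅚ + ((h² + 2*h) + 2) = -⅚ + (2 + h² + 2*h) = 7/6 + h² + 2*h)
d(Z) = 197/6 - 7*Z² + 14*Z (d(Z) = -1 - 7*(-6 + (7/6 + (-Z)² + 2*(-Z))) = -1 - 7*(-6 + (7/6 + Z² - 2*Z)) = -1 - 7*(-29/6 + Z² - 2*Z) = -1 + (203/6 - 7*Z² + 14*Z) = 197/6 - 7*Z² + 14*Z)
M(-85)/36 + d(-39)/24300 = (3 - ½*(-85))/36 + (197/6 - 7*(-39)² + 14*(-39))/24300 = (3 + 85/2)*(1/36) + (197/6 - 7*1521 - 546)*(1/24300) = (91/2)*(1/36) + (197/6 - 10647 - 546)*(1/24300) = 91/72 - 66961/6*1/24300 = 91/72 - 66961/145800 = 58657/72900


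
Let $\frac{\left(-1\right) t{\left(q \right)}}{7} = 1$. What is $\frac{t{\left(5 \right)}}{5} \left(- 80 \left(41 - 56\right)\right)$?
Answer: $-1680$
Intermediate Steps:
$t{\left(q \right)} = -7$ ($t{\left(q \right)} = \left(-7\right) 1 = -7$)
$\frac{t{\left(5 \right)}}{5} \left(- 80 \left(41 - 56\right)\right) = - \frac{7}{5} \left(- 80 \left(41 - 56\right)\right) = \left(-7\right) \frac{1}{5} \left(\left(-80\right) \left(-15\right)\right) = \left(- \frac{7}{5}\right) 1200 = -1680$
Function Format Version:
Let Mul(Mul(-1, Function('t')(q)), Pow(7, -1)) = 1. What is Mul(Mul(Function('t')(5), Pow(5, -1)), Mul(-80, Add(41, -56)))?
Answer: -1680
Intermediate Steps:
Function('t')(q) = -7 (Function('t')(q) = Mul(-7, 1) = -7)
Mul(Mul(Function('t')(5), Pow(5, -1)), Mul(-80, Add(41, -56))) = Mul(Mul(-7, Pow(5, -1)), Mul(-80, Add(41, -56))) = Mul(Mul(-7, Rational(1, 5)), Mul(-80, -15)) = Mul(Rational(-7, 5), 1200) = -1680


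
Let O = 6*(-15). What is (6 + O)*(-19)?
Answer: 1596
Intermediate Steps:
O = -90
(6 + O)*(-19) = (6 - 90)*(-19) = -84*(-19) = 1596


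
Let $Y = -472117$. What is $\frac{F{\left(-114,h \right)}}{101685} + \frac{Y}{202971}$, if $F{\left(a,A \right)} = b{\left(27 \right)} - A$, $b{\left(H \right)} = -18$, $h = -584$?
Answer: $- \frac{15964111853}{6879702045} \approx -2.3205$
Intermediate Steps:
$F{\left(a,A \right)} = -18 - A$
$\frac{F{\left(-114,h \right)}}{101685} + \frac{Y}{202971} = \frac{-18 - -584}{101685} - \frac{472117}{202971} = \left(-18 + 584\right) \frac{1}{101685} - \frac{472117}{202971} = 566 \cdot \frac{1}{101685} - \frac{472117}{202971} = \frac{566}{101685} - \frac{472117}{202971} = - \frac{15964111853}{6879702045}$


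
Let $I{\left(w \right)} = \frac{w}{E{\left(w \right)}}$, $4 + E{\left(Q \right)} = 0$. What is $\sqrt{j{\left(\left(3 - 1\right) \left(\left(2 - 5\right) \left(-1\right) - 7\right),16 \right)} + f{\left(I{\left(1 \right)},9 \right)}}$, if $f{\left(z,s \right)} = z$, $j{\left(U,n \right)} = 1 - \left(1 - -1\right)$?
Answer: $\frac{i \sqrt{5}}{2} \approx 1.118 i$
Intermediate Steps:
$E{\left(Q \right)} = -4$ ($E{\left(Q \right)} = -4 + 0 = -4$)
$I{\left(w \right)} = - \frac{w}{4}$ ($I{\left(w \right)} = \frac{w}{-4} = w \left(- \frac{1}{4}\right) = - \frac{w}{4}$)
$j{\left(U,n \right)} = -1$ ($j{\left(U,n \right)} = 1 - \left(1 + 1\right) = 1 - 2 = -1$)
$\sqrt{j{\left(\left(3 - 1\right) \left(\left(2 - 5\right) \left(-1\right) - 7\right),16 \right)} + f{\left(I{\left(1 \right)},9 \right)}} = \sqrt{-1 - \frac{1}{4}} = \sqrt{- \frac{5}{4}} = \frac{i \sqrt{5}}{2}$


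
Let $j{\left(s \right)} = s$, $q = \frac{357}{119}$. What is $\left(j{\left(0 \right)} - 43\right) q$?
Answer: $-129$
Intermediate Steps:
$q = 3$ ($q = 357 \cdot \frac{1}{119} = 3$)
$\left(j{\left(0 \right)} - 43\right) q = \left(0 - 43\right) 3 = \left(-43\right) 3 = -129$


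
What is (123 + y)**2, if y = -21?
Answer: 10404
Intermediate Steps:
(123 + y)**2 = (123 - 21)**2 = 102**2 = 10404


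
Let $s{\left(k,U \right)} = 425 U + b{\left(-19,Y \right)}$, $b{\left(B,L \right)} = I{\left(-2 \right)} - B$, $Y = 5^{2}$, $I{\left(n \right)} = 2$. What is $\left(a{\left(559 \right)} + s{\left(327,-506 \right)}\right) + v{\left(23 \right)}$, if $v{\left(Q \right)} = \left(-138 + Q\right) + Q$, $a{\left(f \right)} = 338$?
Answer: $-214783$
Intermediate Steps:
$Y = 25$
$b{\left(B,L \right)} = 2 - B$
$v{\left(Q \right)} = -138 + 2 Q$
$s{\left(k,U \right)} = 21 + 425 U$ ($s{\left(k,U \right)} = 425 U + \left(2 - -19\right) = 425 U + \left(2 + 19\right) = 425 U + 21 = 21 + 425 U$)
$\left(a{\left(559 \right)} + s{\left(327,-506 \right)}\right) + v{\left(23 \right)} = \left(338 + \left(21 + 425 \left(-506\right)\right)\right) + \left(-138 + 2 \cdot 23\right) = \left(338 + \left(21 - 215050\right)\right) + \left(-138 + 46\right) = \left(338 - 215029\right) - 92 = -214691 - 92 = -214783$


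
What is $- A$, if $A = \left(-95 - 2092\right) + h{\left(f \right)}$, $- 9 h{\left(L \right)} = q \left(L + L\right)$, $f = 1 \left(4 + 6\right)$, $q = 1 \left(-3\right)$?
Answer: $\frac{6541}{3} \approx 2180.3$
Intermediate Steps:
$q = -3$
$f = 10$ ($f = 1 \cdot 10 = 10$)
$h{\left(L \right)} = \frac{2 L}{3}$ ($h{\left(L \right)} = - \frac{\left(-3\right) \left(L + L\right)}{9} = - \frac{\left(-3\right) 2 L}{9} = - \frac{\left(-6\right) L}{9} = \frac{2 L}{3}$)
$A = - \frac{6541}{3}$ ($A = \left(-95 - 2092\right) + \frac{2}{3} \cdot 10 = -2187 + \frac{20}{3} = - \frac{6541}{3} \approx -2180.3$)
$- A = \left(-1\right) \left(- \frac{6541}{3}\right) = \frac{6541}{3}$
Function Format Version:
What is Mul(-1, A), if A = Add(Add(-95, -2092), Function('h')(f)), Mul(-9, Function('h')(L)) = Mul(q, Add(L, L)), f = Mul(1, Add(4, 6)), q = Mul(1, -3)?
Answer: Rational(6541, 3) ≈ 2180.3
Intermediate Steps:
q = -3
f = 10 (f = Mul(1, 10) = 10)
Function('h')(L) = Mul(Rational(2, 3), L) (Function('h')(L) = Mul(Rational(-1, 9), Mul(-3, Add(L, L))) = Mul(Rational(-1, 9), Mul(-3, Mul(2, L))) = Mul(Rational(-1, 9), Mul(-6, L)) = Mul(Rational(2, 3), L))
A = Rational(-6541, 3) (A = Add(Add(-95, -2092), Mul(Rational(2, 3), 10)) = Add(-2187, Rational(20, 3)) = Rational(-6541, 3) ≈ -2180.3)
Mul(-1, A) = Mul(-1, Rational(-6541, 3)) = Rational(6541, 3)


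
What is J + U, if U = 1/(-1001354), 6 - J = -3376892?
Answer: 3381470319891/1001354 ≈ 3.3769e+6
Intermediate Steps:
J = 3376898 (J = 6 - 1*(-3376892) = 6 + 3376892 = 3376898)
U = -1/1001354 ≈ -9.9865e-7
J + U = 3376898 - 1/1001354 = 3381470319891/1001354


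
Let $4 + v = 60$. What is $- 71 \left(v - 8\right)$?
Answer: $-3408$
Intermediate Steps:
$v = 56$ ($v = -4 + 60 = 56$)
$- 71 \left(v - 8\right) = - 71 \left(56 - 8\right) = \left(-71\right) 48 = -3408$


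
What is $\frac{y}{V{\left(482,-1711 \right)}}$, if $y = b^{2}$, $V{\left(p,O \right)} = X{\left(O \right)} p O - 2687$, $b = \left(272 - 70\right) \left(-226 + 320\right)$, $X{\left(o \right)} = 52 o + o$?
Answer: $\frac{360544144}{74786448779} \approx 0.004821$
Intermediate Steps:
$X{\left(o \right)} = 53 o$
$b = 18988$ ($b = 202 \cdot 94 = 18988$)
$V{\left(p,O \right)} = -2687 + 53 p O^{2}$ ($V{\left(p,O \right)} = 53 O p O - 2687 = 53 p O^{2} - 2687 = -2687 + 53 p O^{2}$)
$y = 360544144$ ($y = 18988^{2} = 360544144$)
$\frac{y}{V{\left(482,-1711 \right)}} = \frac{360544144}{-2687 + 53 \cdot 482 \left(-1711\right)^{2}} = \frac{360544144}{-2687 + 53 \cdot 482 \cdot 2927521} = \frac{360544144}{-2687 + 74786451466} = \frac{360544144}{74786448779}$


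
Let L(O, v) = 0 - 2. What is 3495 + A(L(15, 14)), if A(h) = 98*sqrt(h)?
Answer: 3495 + 98*I*sqrt(2) ≈ 3495.0 + 138.59*I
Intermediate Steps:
L(O, v) = -2
3495 + A(L(15, 14)) = 3495 + 98*sqrt(-2) = 3495 + 98*(I*sqrt(2)) = 3495 + 98*I*sqrt(2)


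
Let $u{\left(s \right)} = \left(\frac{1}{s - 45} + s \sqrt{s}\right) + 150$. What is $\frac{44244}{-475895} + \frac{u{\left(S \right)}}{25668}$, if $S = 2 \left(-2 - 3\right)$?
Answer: $- \frac{11707073341}{134368001460} - \frac{5 i \sqrt{10}}{12834} \approx -0.087127 - 0.001232 i$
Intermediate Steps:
$S = -10$ ($S = 2 \left(-5\right) = -10$)
$u{\left(s \right)} = 150 + s^{\frac{3}{2}} + \frac{1}{-45 + s}$ ($u{\left(s \right)} = \left(\frac{1}{-45 + s} + s^{\frac{3}{2}}\right) + 150 = \left(s^{\frac{3}{2}} + \frac{1}{-45 + s}\right) + 150 = 150 + s^{\frac{3}{2}} + \frac{1}{-45 + s}$)
$\frac{44244}{-475895} + \frac{u{\left(S \right)}}{25668} = \frac{44244}{-475895} + \frac{\frac{1}{-45 - 10} \left(-6749 + \left(-10\right)^{\frac{5}{2}} - 45 \left(-10\right)^{\frac{3}{2}} + 150 \left(-10\right)\right)}{25668} = 44244 \left(- \frac{1}{475895}\right) + \frac{-6749 + 100 i \sqrt{10} - 45 \left(- 10 i \sqrt{10}\right) - 1500}{-55} \cdot \frac{1}{25668} = - \frac{44244}{475895} + - \frac{-6749 + 100 i \sqrt{10} + 450 i \sqrt{10} - 1500}{55} \cdot \frac{1}{25668} = - \frac{44244}{475895} + - \frac{-8249 + 550 i \sqrt{10}}{55} \cdot \frac{1}{25668} = - \frac{44244}{475895} + \left(\frac{8249}{55} - 10 i \sqrt{10}\right) \frac{1}{25668} = - \frac{44244}{475895} + \left(\frac{8249}{1411740} - \frac{5 i \sqrt{10}}{12834}\right) = - \frac{11707073341}{134368001460} - \frac{5 i \sqrt{10}}{12834}$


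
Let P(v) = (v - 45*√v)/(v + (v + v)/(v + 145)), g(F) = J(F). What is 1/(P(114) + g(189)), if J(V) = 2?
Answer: -7745958/22101157 - 1013985*√114/22101157 ≈ -0.84033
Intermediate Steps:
g(F) = 2
P(v) = (v - 45*√v)/(v + 2*v/(145 + v)) (P(v) = (v - 45*√v)/(v + (2*v)/(145 + v)) = (v - 45*√v)/(v + 2*v/(145 + v)))
1/(P(114) + g(189)) = 1/((114² - 6525*√114 - 5130*√114 + 145*114)/(114*(147 + 114)) + 2) = 1/((1/114)*(12996 - 6525*√114 - 5130*√114 + 16530)/261 + 2) = 1/((1/114)*(1/261)*(12996 - 6525*√114 - 5130*√114 + 16530) + 2) = 1/((1/114)*(1/261)*(29526 - 11655*√114) + 2) = 1/((259/261 - 1295*√114/3306) + 2) = 1/(781/261 - 1295*√114/3306)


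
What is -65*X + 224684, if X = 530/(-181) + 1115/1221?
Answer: 49684334159/221001 ≈ 2.2482e+5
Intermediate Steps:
X = -445315/221001 (X = 530*(-1/181) + 1115*(1/1221) = -530/181 + 1115/1221 = -445315/221001 ≈ -2.0150)
-65*X + 224684 = -65*(-445315/221001) + 224684 = 28945475/221001 + 224684 = 49684334159/221001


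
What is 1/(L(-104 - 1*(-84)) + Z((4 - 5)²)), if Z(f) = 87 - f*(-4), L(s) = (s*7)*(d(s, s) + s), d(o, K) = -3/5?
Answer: 1/2975 ≈ 0.00033613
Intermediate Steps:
d(o, K) = -⅗ (d(o, K) = -3*⅕ = -⅗)
L(s) = 7*s*(-⅗ + s) (L(s) = (s*7)*(-⅗ + s) = (7*s)*(-⅗ + s) = 7*s*(-⅗ + s))
Z(f) = 87 + 4*f (Z(f) = 87 - (-4)*f = 87 + 4*f)
1/(L(-104 - 1*(-84)) + Z((4 - 5)²)) = 1/(7*(-104 - 1*(-84))*(-3 + 5*(-104 - 1*(-84)))/5 + (87 + 4*(4 - 5)²)) = 1/(7*(-104 + 84)*(-3 + 5*(-104 + 84))/5 + (87 + 4*(-1)²)) = 1/((7/5)*(-20)*(-3 + 5*(-20)) + (87 + 4*1)) = 1/((7/5)*(-20)*(-3 - 100) + (87 + 4)) = 1/((7/5)*(-20)*(-103) + 91) = 1/(2884 + 91) = 1/2975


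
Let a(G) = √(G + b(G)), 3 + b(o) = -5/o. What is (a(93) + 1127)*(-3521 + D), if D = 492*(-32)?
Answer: -21711655 - 19265*√777945/93 ≈ -2.1894e+7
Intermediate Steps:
b(o) = -3 - 5/o
D = -15744
a(G) = √(-3 + G - 5/G) (a(G) = √(G + (-3 - 5/G)) = √(-3 + G - 5/G))
(a(93) + 1127)*(-3521 + D) = (√(-3 + 93 - 5/93) + 1127)*(-3521 - 15744) = (√(-3 + 93 - 5*1/93) + 1127)*(-19265) = (√(-3 + 93 - 5/93) + 1127)*(-19265) = (√(8365/93) + 1127)*(-19265) = (√777945/93 + 1127)*(-19265) = (1127 + √777945/93)*(-19265) = -21711655 - 19265*√777945/93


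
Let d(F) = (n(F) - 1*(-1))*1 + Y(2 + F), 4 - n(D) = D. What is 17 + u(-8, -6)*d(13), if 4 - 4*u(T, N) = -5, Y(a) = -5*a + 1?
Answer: -335/2 ≈ -167.50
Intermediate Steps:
n(D) = 4 - D
Y(a) = 1 - 5*a
u(T, N) = 9/4 (u(T, N) = 1 - ¼*(-5) = 1 + 5/4 = 9/4)
d(F) = -4 - 6*F (d(F) = ((4 - F) - 1*(-1))*1 + (1 - 5*(2 + F)) = ((4 - F) + 1)*1 + (1 + (-10 - 5*F)) = (5 - F)*1 + (-9 - 5*F) = (5 - F) + (-9 - 5*F) = -4 - 6*F)
17 + u(-8, -6)*d(13) = 17 + 9*(-4 - 6*13)/4 = 17 + 9*(-4 - 78)/4 = 17 + (9/4)*(-82) = 17 - 369/2 = -335/2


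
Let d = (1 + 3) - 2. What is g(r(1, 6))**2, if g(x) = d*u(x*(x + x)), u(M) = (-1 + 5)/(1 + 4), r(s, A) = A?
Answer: 64/25 ≈ 2.5600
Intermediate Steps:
u(M) = 4/5
d = 2 (d = 4 - 2 = 2)
g(x) = 8/5 (g(x) = 2*(4/5) = 8/5)
g(r(1, 6))**2 = (8/5)**2 = 64/25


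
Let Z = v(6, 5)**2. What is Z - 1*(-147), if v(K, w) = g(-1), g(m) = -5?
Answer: 172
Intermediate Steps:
v(K, w) = -5
Z = 25 (Z = (-5)**2 = 25)
Z - 1*(-147) = 25 - 1*(-147) = 25 + 147 = 172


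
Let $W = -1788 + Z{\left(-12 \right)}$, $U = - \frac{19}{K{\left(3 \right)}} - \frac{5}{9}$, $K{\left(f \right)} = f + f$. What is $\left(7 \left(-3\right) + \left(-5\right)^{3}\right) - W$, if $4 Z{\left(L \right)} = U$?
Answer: $\frac{118291}{72} \approx 1642.9$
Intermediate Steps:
$K{\left(f \right)} = 2 f$
$U = - \frac{67}{18}$ ($U = - \frac{19}{2 \cdot 3} - \frac{5}{9} = - \frac{19}{6} - \frac{5}{9} = - \frac{67}{18} \approx -3.7222$)
$Z{\left(L \right)} = - \frac{67}{72}$ ($Z{\left(L \right)} = \frac{1}{4} \left(- \frac{67}{18}\right) = - \frac{67}{72}$)
$W = - \frac{128803}{72}$ ($W = -1788 - \frac{67}{72} = - \frac{128803}{72} \approx -1788.9$)
$\left(7 \left(-3\right) + \left(-5\right)^{3}\right) - W = \left(7 \left(-3\right) + \left(-5\right)^{3}\right) - - \frac{128803}{72} = \left(-21 - 125\right) + \frac{128803}{72} = -146 + \frac{128803}{72} = \frac{118291}{72}$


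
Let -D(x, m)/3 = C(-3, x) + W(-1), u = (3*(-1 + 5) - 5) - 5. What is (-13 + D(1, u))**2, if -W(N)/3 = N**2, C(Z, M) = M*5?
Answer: 361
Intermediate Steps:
C(Z, M) = 5*M
u = 2 (u = (3*4 - 5) - 5 = (12 - 5) - 5 = 7 - 5 = 2)
W(N) = -3*N**2
D(x, m) = 9 - 15*x (D(x, m) = -3*(5*x - 3*(-1)**2) = -3*(5*x - 3*1) = -3*(5*x - 3) = -3*(-3 + 5*x) = 9 - 15*x)
(-13 + D(1, u))**2 = (-13 + (9 - 15*1))**2 = (-13 + (9 - 15))**2 = (-13 - 6)**2 = (-19)**2 = 361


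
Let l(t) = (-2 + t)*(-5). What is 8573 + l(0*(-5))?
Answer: 8583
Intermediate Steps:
l(t) = 10 - 5*t
8573 + l(0*(-5)) = 8573 + (10 - 0*(-5)) = 8573 + (10 - 5*0) = 8573 + (10 + 0) = 8573 + 10 = 8583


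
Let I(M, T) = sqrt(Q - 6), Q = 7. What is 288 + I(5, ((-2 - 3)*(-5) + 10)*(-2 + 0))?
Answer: 289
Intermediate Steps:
I(M, T) = 1 (I(M, T) = sqrt(7 - 6) = sqrt(1) = 1)
288 + I(5, ((-2 - 3)*(-5) + 10)*(-2 + 0)) = 288 + 1 = 289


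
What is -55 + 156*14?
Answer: 2129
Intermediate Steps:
-55 + 156*14 = -55 + 2184 = 2129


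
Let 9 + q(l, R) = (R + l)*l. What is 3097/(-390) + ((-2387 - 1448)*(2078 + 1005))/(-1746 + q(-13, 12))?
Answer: 88571038/13065 ≈ 6779.3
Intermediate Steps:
q(l, R) = -9 + l*(R + l) (q(l, R) = -9 + (R + l)*l = -9 + l*(R + l))
3097/(-390) + ((-2387 - 1448)*(2078 + 1005))/(-1746 + q(-13, 12)) = 3097/(-390) + ((-2387 - 1448)*(2078 + 1005))/(-1746 + (-9 + (-13)**2 + 12*(-13))) = 3097*(-1/390) + (-3835*3083)/(-1746 + (-9 + 169 - 156)) = -3097/390 - 11823305/(-1746 + 4) = -3097/390 - 11823305/(-1742) = -3097/390 - 11823305*(-1/1742) = -3097/390 + 909485/134 = 88571038/13065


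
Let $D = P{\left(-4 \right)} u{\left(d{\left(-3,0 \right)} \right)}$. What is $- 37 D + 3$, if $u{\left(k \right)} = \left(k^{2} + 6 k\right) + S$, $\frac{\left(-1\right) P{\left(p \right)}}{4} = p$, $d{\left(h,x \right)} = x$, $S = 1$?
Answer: $-589$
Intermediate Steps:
$P{\left(p \right)} = - 4 p$
$u{\left(k \right)} = 1 + k^{2} + 6 k$ ($u{\left(k \right)} = \left(k^{2} + 6 k\right) + 1 = 1 + k^{2} + 6 k$)
$D = 16$ ($D = \left(-4\right) \left(-4\right) \left(1 + 0^{2} + 6 \cdot 0\right) = 16 \left(1 + 0 + 0\right) = 16 \cdot 1 = 16$)
$- 37 D + 3 = \left(-37\right) 16 + 3 = -592 + 3 = -589$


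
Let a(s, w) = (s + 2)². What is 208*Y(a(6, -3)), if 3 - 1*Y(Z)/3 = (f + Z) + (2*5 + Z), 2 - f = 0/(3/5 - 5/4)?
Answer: -85488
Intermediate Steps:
f = 2 (f = 2 - 0/(3/5 - 5/4) = 2 - 0/(3*(⅕) - 5*¼) = 2 - 0/(⅗ - 5/4) = 2 - 0/(-13/20) = 2 - 0*(-20)/13 = 2 - 1*0 = 2 + 0 = 2)
a(s, w) = (2 + s)²
Y(Z) = -27 - 6*Z (Y(Z) = 9 - 3*((2 + Z) + (2*5 + Z)) = 9 - 3*((2 + Z) + (10 + Z)) = 9 - 3*(12 + 2*Z) = 9 + (-36 - 6*Z) = -27 - 6*Z)
208*Y(a(6, -3)) = 208*(-27 - 6*(2 + 6)²) = 208*(-27 - 6*8²) = 208*(-27 - 6*64) = 208*(-27 - 384) = 208*(-411) = -85488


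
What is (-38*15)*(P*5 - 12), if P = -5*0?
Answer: 6840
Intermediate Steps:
P = 0
(-38*15)*(P*5 - 12) = (-38*15)*(0*5 - 12) = -570*(0 - 12) = -570*(-12) = 6840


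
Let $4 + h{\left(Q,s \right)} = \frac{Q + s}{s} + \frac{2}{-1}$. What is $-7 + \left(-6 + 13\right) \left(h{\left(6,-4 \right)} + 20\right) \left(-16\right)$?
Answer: $-1519$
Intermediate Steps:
$h{\left(Q,s \right)} = -6 + \frac{Q + s}{s}$ ($h{\left(Q,s \right)} = -4 + \left(\frac{Q + s}{s} + \frac{2}{-1}\right) = -4 + \left(\frac{Q + s}{s} + 2 \left(-1\right)\right) = -4 - \left(2 - \frac{Q + s}{s}\right) = -6 + \frac{Q + s}{s}$)
$-7 + \left(-6 + 13\right) \left(h{\left(6,-4 \right)} + 20\right) \left(-16\right) = -7 + \left(-6 + 13\right) \left(\left(-5 + \frac{6}{-4}\right) + 20\right) \left(-16\right) = -7 + 7 \left(\left(-5 + 6 \left(- \frac{1}{4}\right)\right) + 20\right) \left(-16\right) = -7 + 7 \left(\left(-5 - \frac{3}{2}\right) + 20\right) \left(-16\right) = -7 + 7 \left(- \frac{13}{2} + 20\right) \left(-16\right) = -7 + 7 \cdot \frac{27}{2} \left(-16\right) = -7 + \frac{189}{2} \left(-16\right) = -7 - 1512 = -1519$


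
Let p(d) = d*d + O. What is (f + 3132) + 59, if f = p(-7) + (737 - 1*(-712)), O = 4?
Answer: 4693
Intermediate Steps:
p(d) = 4 + d² (p(d) = d*d + 4 = d² + 4 = 4 + d²)
f = 1502 (f = (4 + (-7)²) + (737 - 1*(-712)) = (4 + 49) + (737 + 712) = 53 + 1449 = 1502)
(f + 3132) + 59 = (1502 + 3132) + 59 = 4634 + 59 = 4693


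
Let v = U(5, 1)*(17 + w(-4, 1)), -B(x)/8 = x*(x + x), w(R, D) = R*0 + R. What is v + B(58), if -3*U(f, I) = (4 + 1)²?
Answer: -161797/3 ≈ -53932.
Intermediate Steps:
w(R, D) = R (w(R, D) = 0 + R = R)
B(x) = -16*x² (B(x) = -8*x*(x + x) = -8*x*2*x = -16*x²)
U(f, I) = -25/3 (U(f, I) = -(4 + 1)²/3 = -⅓*5² = -⅓*25 = -25/3)
v = -325/3 (v = -25*(17 - 4)/3 = -25/3*13 = -325/3 ≈ -108.33)
v + B(58) = -325/3 - 16*58² = -325/3 - 16*3364 = -325/3 - 53824 = -161797/3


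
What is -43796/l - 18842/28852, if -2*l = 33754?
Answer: 472802879/243467602 ≈ 1.9420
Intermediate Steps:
l = -16877 (l = -1/2*33754 = -16877)
-43796/l - 18842/28852 = -43796/(-16877) - 18842/28852 = -43796*(-1/16877) - 18842*1/28852 = 43796/16877 - 9421/14426 = 472802879/243467602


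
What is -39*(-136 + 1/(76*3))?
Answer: 403091/76 ≈ 5303.8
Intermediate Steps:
-39*(-136 + 1/(76*3)) = -39*(-136 + 1/228) = -39*(-31007/228) = 403091/76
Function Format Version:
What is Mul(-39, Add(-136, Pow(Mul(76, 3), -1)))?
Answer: Rational(403091, 76) ≈ 5303.8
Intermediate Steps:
Mul(-39, Add(-136, Pow(Mul(76, 3), -1))) = Mul(-39, Add(-136, Pow(228, -1))) = Mul(-39, Add(-136, Rational(1, 228))) = Mul(-39, Rational(-31007, 228)) = Rational(403091, 76)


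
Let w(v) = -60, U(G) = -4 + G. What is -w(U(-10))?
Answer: 60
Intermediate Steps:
-w(U(-10)) = -1*(-60) = 60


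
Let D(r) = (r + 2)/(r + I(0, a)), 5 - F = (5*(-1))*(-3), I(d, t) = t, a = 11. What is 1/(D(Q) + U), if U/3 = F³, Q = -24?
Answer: -13/38978 ≈ -0.00033352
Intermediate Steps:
F = -10 (F = 5 - 5*(-1)*(-3) = 5 - (-5)*(-3) = 5 - 1*15 = 5 - 15 = -10)
U = -3000 (U = 3*(-10)³ = 3*(-1000) = -3000)
D(r) = (2 + r)/(11 + r) (D(r) = (r + 2)/(r + 11) = (2 + r)/(11 + r))
1/(D(Q) + U) = 1/((2 - 24)/(11 - 24) - 3000) = 1/(-22/(-13) - 3000) = 1/(-1/13*(-22) - 3000) = 1/(22/13 - 3000) = 1/(-38978/13) = -13/38978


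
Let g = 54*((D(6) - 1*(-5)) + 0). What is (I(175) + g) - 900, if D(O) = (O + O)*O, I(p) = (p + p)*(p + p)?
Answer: 125758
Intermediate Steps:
I(p) = 4*p² (I(p) = (2*p)*(2*p) = 4*p²)
D(O) = 2*O² (D(O) = (2*O)*O = 2*O²)
g = 4158 (g = 54*((2*6² - 1*(-5)) + 0) = 54*((2*36 + 5) + 0) = 54*((72 + 5) + 0) = 54*(77 + 0) = 54*77 = 4158)
(I(175) + g) - 900 = (4*175² + 4158) - 900 = (4*30625 + 4158) - 900 = (122500 + 4158) - 900 = 126658 - 900 = 125758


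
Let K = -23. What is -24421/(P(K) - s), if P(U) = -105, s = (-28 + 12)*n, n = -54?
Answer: 24421/969 ≈ 25.202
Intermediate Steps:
s = 864 (s = (-28 + 12)*(-54) = -16*(-54) = 864)
-24421/(P(K) - s) = -24421/(-105 - 1*864) = -24421/(-105 - 864) = -24421/(-969) = -24421*(-1/969) = 24421/969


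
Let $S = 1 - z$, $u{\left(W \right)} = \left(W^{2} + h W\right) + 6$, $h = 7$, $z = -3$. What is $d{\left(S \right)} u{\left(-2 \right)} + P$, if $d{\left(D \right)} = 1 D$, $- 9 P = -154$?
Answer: $\frac{10}{9} \approx 1.1111$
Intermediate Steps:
$u{\left(W \right)} = 6 + W^{2} + 7 W$ ($u{\left(W \right)} = \left(W^{2} + 7 W\right) + 6 = 6 + W^{2} + 7 W$)
$S = 4$ ($S = 1 - -3 = 1 + 3 = 4$)
$P = \frac{154}{9}$ ($P = \left(- \frac{1}{9}\right) \left(-154\right) = \frac{154}{9} \approx 17.111$)
$d{\left(D \right)} = D$
$d{\left(S \right)} u{\left(-2 \right)} + P = 4 \left(6 + \left(-2\right)^{2} + 7 \left(-2\right)\right) + \frac{154}{9} = 4 \left(6 + 4 - 14\right) + \frac{154}{9} = 4 \left(-4\right) + \frac{154}{9} = -16 + \frac{154}{9} = \frac{10}{9}$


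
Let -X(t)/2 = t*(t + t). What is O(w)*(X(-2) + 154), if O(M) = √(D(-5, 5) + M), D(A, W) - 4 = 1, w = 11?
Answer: 552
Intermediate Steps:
D(A, W) = 5 (D(A, W) = 4 + 1 = 5)
X(t) = -4*t² (X(t) = -2*t*(t + t) = -2*t*2*t = -4*t²)
O(M) = √(5 + M)
O(w)*(X(-2) + 154) = √(5 + 11)*(-4*(-2)² + 154) = √16*(-4*4 + 154) = 4*(-16 + 154) = 4*138 = 552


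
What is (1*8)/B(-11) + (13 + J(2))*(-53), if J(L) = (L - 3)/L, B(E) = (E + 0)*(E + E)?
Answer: -160317/242 ≈ -662.47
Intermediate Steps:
B(E) = 2*E**2 (B(E) = E*(2*E) = 2*E**2)
J(L) = (-3 + L)/L
(1*8)/B(-11) + (13 + J(2))*(-53) = (1*8)/((2*(-11)**2)) + (13 + (-3 + 2)/2)*(-53) = 8/((2*121)) + (13 + (1/2)*(-1))*(-53) = 8/242 + (13 - 1/2)*(-53) = 8*(1/242) + (25/2)*(-53) = 4/121 - 1325/2 = -160317/242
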